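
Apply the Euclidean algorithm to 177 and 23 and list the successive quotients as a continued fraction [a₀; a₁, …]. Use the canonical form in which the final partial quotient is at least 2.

177 ÷ 23 → quotient 7, remainder 16
23 ÷ 16 → quotient 1, remainder 7
16 ÷ 7 → quotient 2, remainder 2
7 ÷ 2 → quotient 3, remainder 1
2 ÷ 1 → quotient 2, remainder 0

[7; 1, 2, 3, 2]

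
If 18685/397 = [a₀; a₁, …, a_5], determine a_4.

2

Run the Euclidean algorithm, recording each quotient:
⌊18685/397⌋ = 47, remainder 26
⌊397/26⌋ = 15, remainder 7
⌊26/7⌋ = 3, remainder 5
⌊7/5⌋ = 1, remainder 2
⌊5/2⌋ = 2, remainder 1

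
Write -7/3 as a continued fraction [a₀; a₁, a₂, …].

[-3; 1, 2]

-7 = -3·3 + 2, so a_0 = -3
3 = 1·2 + 1, so a_1 = 1
2 = 2·1 + 0, so a_2 = 2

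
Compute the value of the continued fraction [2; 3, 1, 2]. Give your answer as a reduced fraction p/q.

a_0 = 2: 2/1
a_1 = 3: 7/3
a_2 = 1: 9/4
a_3 = 2: 25/11

25/11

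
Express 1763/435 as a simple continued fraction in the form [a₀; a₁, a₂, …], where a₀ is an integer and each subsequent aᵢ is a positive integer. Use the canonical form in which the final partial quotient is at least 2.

[4; 18, 1, 10, 2]

⌊1763/435⌋ = 4, remainder 23
⌊435/23⌋ = 18, remainder 21
⌊23/21⌋ = 1, remainder 2
⌊21/2⌋ = 10, remainder 1
⌊2/1⌋ = 2, remainder 0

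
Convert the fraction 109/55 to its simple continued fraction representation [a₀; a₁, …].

Run the Euclidean algorithm, recording each quotient:
109 = 1·55 + 54, so a_0 = 1
55 = 1·54 + 1, so a_1 = 1
54 = 54·1 + 0, so a_2 = 54

[1; 1, 54]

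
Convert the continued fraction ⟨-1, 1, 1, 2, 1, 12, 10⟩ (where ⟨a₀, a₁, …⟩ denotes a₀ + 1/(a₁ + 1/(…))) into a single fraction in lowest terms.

-383/897

Start with 10.
12 + 1/(10/1) = 12 + 1/10 = 121/10
1 + 1/(121/10) = 1 + 10/121 = 131/121
2 + 1/(131/121) = 2 + 121/131 = 383/131
1 + 1/(383/131) = 1 + 131/383 = 514/383
1 + 1/(514/383) = 1 + 383/514 = 897/514
-1 + 1/(897/514) = -1 + 514/897 = -383/897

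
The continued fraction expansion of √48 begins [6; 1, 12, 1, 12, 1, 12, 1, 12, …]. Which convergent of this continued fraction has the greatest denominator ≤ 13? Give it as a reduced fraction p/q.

List convergents until the denominator exceeds the bound:
a_0 = 6: 6/1  (≤ bound)
a_1 = 1: 7/1  (≤ bound)
a_2 = 12: 90/13  (≤ bound)
a_3 = 1: 97/14  (> 13, stop)

90/13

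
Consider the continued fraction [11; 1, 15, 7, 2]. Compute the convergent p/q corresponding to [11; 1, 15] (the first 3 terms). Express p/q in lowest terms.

191/16

Work from the innermost term outward:
Start with 15.
1 + 1/(15/1) = 1 + 1/15 = 16/15
11 + 1/(16/15) = 11 + 15/16 = 191/16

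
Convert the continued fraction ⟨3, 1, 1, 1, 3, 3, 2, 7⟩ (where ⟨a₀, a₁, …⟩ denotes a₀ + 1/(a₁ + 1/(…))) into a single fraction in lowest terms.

2245/617

Start with 7.
2 + 1/(7/1) = 2 + 1/7 = 15/7
3 + 1/(15/7) = 3 + 7/15 = 52/15
3 + 1/(52/15) = 3 + 15/52 = 171/52
1 + 1/(171/52) = 1 + 52/171 = 223/171
1 + 1/(223/171) = 1 + 171/223 = 394/223
1 + 1/(394/223) = 1 + 223/394 = 617/394
3 + 1/(617/394) = 3 + 394/617 = 2245/617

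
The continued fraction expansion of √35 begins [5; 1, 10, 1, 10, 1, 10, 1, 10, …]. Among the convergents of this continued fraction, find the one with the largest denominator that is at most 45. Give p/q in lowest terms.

71/12

List convergents until the denominator exceeds the bound:
a_0 = 5: 5/1  (≤ bound)
a_1 = 1: 6/1  (≤ bound)
a_2 = 10: 65/11  (≤ bound)
a_3 = 1: 71/12  (≤ bound)
a_4 = 10: 775/131  (> 45, stop)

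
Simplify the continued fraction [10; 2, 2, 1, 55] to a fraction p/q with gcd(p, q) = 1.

4067/390

Start with 55.
1 + 1/(55/1) = 1 + 1/55 = 56/55
2 + 1/(56/55) = 2 + 55/56 = 167/56
2 + 1/(167/56) = 2 + 56/167 = 390/167
10 + 1/(390/167) = 10 + 167/390 = 4067/390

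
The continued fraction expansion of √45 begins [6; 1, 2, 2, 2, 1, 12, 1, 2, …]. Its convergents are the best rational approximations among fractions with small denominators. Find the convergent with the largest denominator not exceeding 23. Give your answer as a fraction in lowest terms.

a_0 = 6: 6/1  (≤ bound)
a_1 = 1: 7/1  (≤ bound)
a_2 = 2: 20/3  (≤ bound)
a_3 = 2: 47/7  (≤ bound)
a_4 = 2: 114/17  (≤ bound)
a_5 = 1: 161/24  (> 23, stop)

114/17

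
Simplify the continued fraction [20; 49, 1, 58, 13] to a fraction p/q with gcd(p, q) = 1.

a_0 = 20: 20/1
a_1 = 49: 981/49
a_2 = 1: 1001/50
a_3 = 58: 59039/2949
a_4 = 13: 768508/38387

768508/38387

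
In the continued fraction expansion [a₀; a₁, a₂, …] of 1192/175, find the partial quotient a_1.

1

Repeatedly divide and take the remainder:
⌊1192/175⌋ = 6, remainder 142
⌊175/142⌋ = 1, remainder 33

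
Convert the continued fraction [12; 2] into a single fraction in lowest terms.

25/2

Compute successive convergents:
a_0 = 12: 12/1
a_1 = 2: 25/2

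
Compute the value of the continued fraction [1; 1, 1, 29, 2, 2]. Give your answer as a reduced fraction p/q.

Start with 2.
2 + 1/(2/1) = 2 + 1/2 = 5/2
29 + 1/(5/2) = 29 + 2/5 = 147/5
1 + 1/(147/5) = 1 + 5/147 = 152/147
1 + 1/(152/147) = 1 + 147/152 = 299/152
1 + 1/(299/152) = 1 + 152/299 = 451/299

451/299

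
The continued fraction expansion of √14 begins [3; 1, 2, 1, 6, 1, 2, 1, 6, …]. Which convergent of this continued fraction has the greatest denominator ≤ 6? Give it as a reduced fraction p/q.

a_0 = 3: 3/1  (≤ bound)
a_1 = 1: 4/1  (≤ bound)
a_2 = 2: 11/3  (≤ bound)
a_3 = 1: 15/4  (≤ bound)
a_4 = 6: 101/27  (> 6, stop)

15/4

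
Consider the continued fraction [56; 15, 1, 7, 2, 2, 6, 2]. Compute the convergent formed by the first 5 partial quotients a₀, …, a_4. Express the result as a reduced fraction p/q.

Compute successive convergents:
a_0 = 56: 56/1
a_1 = 15: 841/15
a_2 = 1: 897/16
a_3 = 7: 7120/127
a_4 = 2: 15137/270

15137/270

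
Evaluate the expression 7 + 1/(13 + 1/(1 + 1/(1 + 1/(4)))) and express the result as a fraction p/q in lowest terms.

863/122

a_0 = 7: 7/1
a_1 = 13: 92/13
a_2 = 1: 99/14
a_3 = 1: 191/27
a_4 = 4: 863/122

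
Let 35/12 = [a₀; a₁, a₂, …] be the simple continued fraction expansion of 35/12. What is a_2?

11

35 = 2·12 + 11, so a_0 = 2
12 = 1·11 + 1, so a_1 = 1
11 = 11·1 + 0, so a_2 = 11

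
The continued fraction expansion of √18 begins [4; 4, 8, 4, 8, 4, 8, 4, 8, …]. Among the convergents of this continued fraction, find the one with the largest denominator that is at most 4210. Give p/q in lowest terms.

4756/1121

a_0 = 4: 4/1  (≤ bound)
a_1 = 4: 17/4  (≤ bound)
a_2 = 8: 140/33  (≤ bound)
a_3 = 4: 577/136  (≤ bound)
a_4 = 8: 4756/1121  (≤ bound)
a_5 = 4: 19601/4620  (> 4210, stop)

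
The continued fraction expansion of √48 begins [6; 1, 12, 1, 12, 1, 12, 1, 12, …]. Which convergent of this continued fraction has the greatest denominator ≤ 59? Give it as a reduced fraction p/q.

97/14

a_0 = 6: 6/1  (≤ bound)
a_1 = 1: 7/1  (≤ bound)
a_2 = 12: 90/13  (≤ bound)
a_3 = 1: 97/14  (≤ bound)
a_4 = 12: 1254/181  (> 59, stop)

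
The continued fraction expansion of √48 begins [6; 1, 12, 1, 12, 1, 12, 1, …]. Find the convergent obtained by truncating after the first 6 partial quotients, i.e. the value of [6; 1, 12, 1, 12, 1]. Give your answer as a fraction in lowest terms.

Start with 1.
12 + 1/(1/1) = 12 + 1/1 = 13/1
1 + 1/(13/1) = 1 + 1/13 = 14/13
12 + 1/(14/13) = 12 + 13/14 = 181/14
1 + 1/(181/14) = 1 + 14/181 = 195/181
6 + 1/(195/181) = 6 + 181/195 = 1351/195

1351/195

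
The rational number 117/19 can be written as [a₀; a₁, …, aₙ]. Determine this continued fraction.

[6; 6, 3]

Repeatedly divide and take the remainder:
⌊117/19⌋ = 6, remainder 3
⌊19/3⌋ = 6, remainder 1
⌊3/1⌋ = 3, remainder 0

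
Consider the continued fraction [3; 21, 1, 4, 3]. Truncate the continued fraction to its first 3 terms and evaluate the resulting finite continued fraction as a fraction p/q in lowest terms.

Work from the innermost term outward:
Start with 1.
21 + 1/(1/1) = 21 + 1/1 = 22/1
3 + 1/(22/1) = 3 + 1/22 = 67/22

67/22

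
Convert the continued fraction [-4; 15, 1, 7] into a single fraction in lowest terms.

a_0 = -4: -4/1
a_1 = 15: -59/15
a_2 = 1: -63/16
a_3 = 7: -500/127

-500/127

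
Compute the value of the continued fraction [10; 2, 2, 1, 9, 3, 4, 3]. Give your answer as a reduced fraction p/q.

30727/2947

Use the convergent recurrence hₖ = aₖ·hₖ₋₁ + hₖ₋₂ (and likewise for the denominators kₖ):
a_0 = 10: 10/1
a_1 = 2: 21/2
a_2 = 2: 52/5
a_3 = 1: 73/7
a_4 = 9: 709/68
a_5 = 3: 2200/211
a_6 = 4: 9509/912
a_7 = 3: 30727/2947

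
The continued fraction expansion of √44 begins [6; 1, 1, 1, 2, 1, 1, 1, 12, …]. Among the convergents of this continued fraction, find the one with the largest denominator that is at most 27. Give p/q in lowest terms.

a_0 = 6: 6/1  (≤ bound)
a_1 = 1: 7/1  (≤ bound)
a_2 = 1: 13/2  (≤ bound)
a_3 = 1: 20/3  (≤ bound)
a_4 = 2: 53/8  (≤ bound)
a_5 = 1: 73/11  (≤ bound)
a_6 = 1: 126/19  (≤ bound)
a_7 = 1: 199/30  (> 27, stop)

126/19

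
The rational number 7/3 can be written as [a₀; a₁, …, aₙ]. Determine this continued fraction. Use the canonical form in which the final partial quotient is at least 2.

[2; 3]

⌊7/3⌋ = 2, remainder 1
⌊3/1⌋ = 3, remainder 0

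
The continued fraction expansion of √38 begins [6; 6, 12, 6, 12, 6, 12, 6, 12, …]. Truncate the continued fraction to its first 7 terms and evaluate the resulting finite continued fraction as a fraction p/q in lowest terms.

Work from the innermost term outward:
Start with 12.
6 + 1/(12/1) = 6 + 1/12 = 73/12
12 + 1/(73/12) = 12 + 12/73 = 888/73
6 + 1/(888/73) = 6 + 73/888 = 5401/888
12 + 1/(5401/888) = 12 + 888/5401 = 65700/5401
6 + 1/(65700/5401) = 6 + 5401/65700 = 399601/65700
6 + 1/(399601/65700) = 6 + 65700/399601 = 2463306/399601

2463306/399601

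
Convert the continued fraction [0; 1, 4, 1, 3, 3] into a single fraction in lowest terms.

Build up convergents one term at a time:
a_0 = 0: 0/1
a_1 = 1: 1/1
a_2 = 4: 4/5
a_3 = 1: 5/6
a_4 = 3: 19/23
a_5 = 3: 62/75

62/75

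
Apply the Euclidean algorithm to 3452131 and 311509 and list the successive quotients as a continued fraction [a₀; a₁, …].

Run the Euclidean algorithm, recording each quotient:
3452131 ÷ 311509 → quotient 11, remainder 25532
311509 ÷ 25532 → quotient 12, remainder 5125
25532 ÷ 5125 → quotient 4, remainder 5032
5125 ÷ 5032 → quotient 1, remainder 93
5032 ÷ 93 → quotient 54, remainder 10
93 ÷ 10 → quotient 9, remainder 3
10 ÷ 3 → quotient 3, remainder 1
3 ÷ 1 → quotient 3, remainder 0

[11; 12, 4, 1, 54, 9, 3, 3]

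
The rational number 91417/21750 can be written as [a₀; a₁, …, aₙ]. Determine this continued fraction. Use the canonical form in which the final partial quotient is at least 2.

⌊91417/21750⌋ = 4, remainder 4417
⌊21750/4417⌋ = 4, remainder 4082
⌊4417/4082⌋ = 1, remainder 335
⌊4082/335⌋ = 12, remainder 62
⌊335/62⌋ = 5, remainder 25
⌊62/25⌋ = 2, remainder 12
⌊25/12⌋ = 2, remainder 1
⌊12/1⌋ = 12, remainder 0

[4; 4, 1, 12, 5, 2, 2, 12]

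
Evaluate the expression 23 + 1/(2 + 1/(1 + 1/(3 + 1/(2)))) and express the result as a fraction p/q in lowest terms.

a_0 = 23: 23/1
a_1 = 2: 47/2
a_2 = 1: 70/3
a_3 = 3: 257/11
a_4 = 2: 584/25

584/25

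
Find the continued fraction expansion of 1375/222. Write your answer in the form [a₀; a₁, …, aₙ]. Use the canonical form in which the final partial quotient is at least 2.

[6; 5, 6, 7]

⌊1375/222⌋ = 6, remainder 43
⌊222/43⌋ = 5, remainder 7
⌊43/7⌋ = 6, remainder 1
⌊7/1⌋ = 7, remainder 0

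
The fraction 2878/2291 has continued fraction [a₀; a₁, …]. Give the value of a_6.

1

⌊2878/2291⌋ = 1, remainder 587
⌊2291/587⌋ = 3, remainder 530
⌊587/530⌋ = 1, remainder 57
⌊530/57⌋ = 9, remainder 17
⌊57/17⌋ = 3, remainder 6
⌊17/6⌋ = 2, remainder 5
⌊6/5⌋ = 1, remainder 1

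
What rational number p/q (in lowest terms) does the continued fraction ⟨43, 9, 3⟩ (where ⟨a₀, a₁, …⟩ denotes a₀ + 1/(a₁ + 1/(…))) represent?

Use the convergent recurrence hₖ = aₖ·hₖ₋₁ + hₖ₋₂ (and likewise for the denominators kₖ):
a_0 = 43: 43/1
a_1 = 9: 388/9
a_2 = 3: 1207/28

1207/28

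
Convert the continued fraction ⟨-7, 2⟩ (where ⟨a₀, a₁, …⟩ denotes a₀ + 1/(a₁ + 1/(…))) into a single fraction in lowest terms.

Starting at the tail and folding back:
Start with 2.
-7 + 1/(2/1) = -7 + 1/2 = -13/2

-13/2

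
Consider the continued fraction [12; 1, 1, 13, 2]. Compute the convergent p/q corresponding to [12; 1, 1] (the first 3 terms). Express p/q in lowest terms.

a_0 = 12: 12/1
a_1 = 1: 13/1
a_2 = 1: 25/2

25/2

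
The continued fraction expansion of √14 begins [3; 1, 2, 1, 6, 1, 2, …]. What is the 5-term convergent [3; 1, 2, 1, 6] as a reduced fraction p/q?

101/27

a_0 = 3: 3/1
a_1 = 1: 4/1
a_2 = 2: 11/3
a_3 = 1: 15/4
a_4 = 6: 101/27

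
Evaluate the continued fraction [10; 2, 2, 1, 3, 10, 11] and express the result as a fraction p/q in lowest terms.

30884/2963

Starting at the tail and folding back:
Start with 11.
10 + 1/(11/1) = 10 + 1/11 = 111/11
3 + 1/(111/11) = 3 + 11/111 = 344/111
1 + 1/(344/111) = 1 + 111/344 = 455/344
2 + 1/(455/344) = 2 + 344/455 = 1254/455
2 + 1/(1254/455) = 2 + 455/1254 = 2963/1254
10 + 1/(2963/1254) = 10 + 1254/2963 = 30884/2963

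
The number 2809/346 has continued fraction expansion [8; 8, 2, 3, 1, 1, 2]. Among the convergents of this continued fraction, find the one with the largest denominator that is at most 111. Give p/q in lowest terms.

617/76

a_0 = 8: 8/1  (≤ bound)
a_1 = 8: 65/8  (≤ bound)
a_2 = 2: 138/17  (≤ bound)
a_3 = 3: 479/59  (≤ bound)
a_4 = 1: 617/76  (≤ bound)
a_5 = 1: 1096/135  (> 111, stop)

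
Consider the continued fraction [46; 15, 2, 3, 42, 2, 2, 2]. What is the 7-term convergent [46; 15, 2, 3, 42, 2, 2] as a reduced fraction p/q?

1061840/23051

Use the convergent recurrence hₖ = aₖ·hₖ₋₁ + hₖ₋₂ (and likewise for the denominators kₖ):
a_0 = 46: 46/1
a_1 = 15: 691/15
a_2 = 2: 1428/31
a_3 = 3: 4975/108
a_4 = 42: 210378/4567
a_5 = 2: 425731/9242
a_6 = 2: 1061840/23051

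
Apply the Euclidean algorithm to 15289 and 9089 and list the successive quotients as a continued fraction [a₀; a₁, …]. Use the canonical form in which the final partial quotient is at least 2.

[1; 1, 2, 6, 1, 5, 2, 32]

15289 = 1·9089 + 6200, so a_0 = 1
9089 = 1·6200 + 2889, so a_1 = 1
6200 = 2·2889 + 422, so a_2 = 2
2889 = 6·422 + 357, so a_3 = 6
422 = 1·357 + 65, so a_4 = 1
357 = 5·65 + 32, so a_5 = 5
65 = 2·32 + 1, so a_6 = 2
32 = 32·1 + 0, so a_7 = 32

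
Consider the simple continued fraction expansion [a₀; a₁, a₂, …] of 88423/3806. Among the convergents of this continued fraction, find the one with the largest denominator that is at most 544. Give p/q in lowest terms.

999/43

a_0 = 23: 23/1  (≤ bound)
a_1 = 4: 93/4  (≤ bound)
a_2 = 3: 302/13  (≤ bound)
a_3 = 3: 999/43  (≤ bound)
a_4 = 17: 17285/744  (> 544, stop)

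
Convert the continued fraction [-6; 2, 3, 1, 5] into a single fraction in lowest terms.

-289/52

a_0 = -6: -6/1
a_1 = 2: -11/2
a_2 = 3: -39/7
a_3 = 1: -50/9
a_4 = 5: -289/52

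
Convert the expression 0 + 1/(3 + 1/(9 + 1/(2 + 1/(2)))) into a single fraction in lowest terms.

Compute successive convergents:
a_0 = 0: 0/1
a_1 = 3: 1/3
a_2 = 9: 9/28
a_3 = 2: 19/59
a_4 = 2: 47/146

47/146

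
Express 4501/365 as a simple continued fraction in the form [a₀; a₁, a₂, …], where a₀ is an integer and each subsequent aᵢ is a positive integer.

[12; 3, 60, 2]

4501 = 12·365 + 121, so a_0 = 12
365 = 3·121 + 2, so a_1 = 3
121 = 60·2 + 1, so a_2 = 60
2 = 2·1 + 0, so a_3 = 2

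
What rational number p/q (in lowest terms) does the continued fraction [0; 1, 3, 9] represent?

28/37

Build up convergents one term at a time:
a_0 = 0: 0/1
a_1 = 1: 1/1
a_2 = 3: 3/4
a_3 = 9: 28/37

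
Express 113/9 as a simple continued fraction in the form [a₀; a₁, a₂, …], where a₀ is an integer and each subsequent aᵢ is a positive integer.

[12; 1, 1, 4]

Run the Euclidean algorithm, recording each quotient:
113 = 12·9 + 5, so a_0 = 12
9 = 1·5 + 4, so a_1 = 1
5 = 1·4 + 1, so a_2 = 1
4 = 4·1 + 0, so a_3 = 4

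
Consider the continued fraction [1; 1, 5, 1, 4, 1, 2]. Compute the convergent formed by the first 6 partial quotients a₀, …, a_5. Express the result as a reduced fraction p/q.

Use the convergent recurrence hₖ = aₖ·hₖ₋₁ + hₖ₋₂ (and likewise for the denominators kₖ):
a_0 = 1: 1/1
a_1 = 1: 2/1
a_2 = 5: 11/6
a_3 = 1: 13/7
a_4 = 4: 63/34
a_5 = 1: 76/41

76/41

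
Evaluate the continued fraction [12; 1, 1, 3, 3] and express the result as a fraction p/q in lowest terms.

289/23

Build up convergents one term at a time:
a_0 = 12: 12/1
a_1 = 1: 13/1
a_2 = 1: 25/2
a_3 = 3: 88/7
a_4 = 3: 289/23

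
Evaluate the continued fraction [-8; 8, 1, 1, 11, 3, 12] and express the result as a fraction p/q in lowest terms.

Start with 12.
3 + 1/(12/1) = 3 + 1/12 = 37/12
11 + 1/(37/12) = 11 + 12/37 = 419/37
1 + 1/(419/37) = 1 + 37/419 = 456/419
1 + 1/(456/419) = 1 + 419/456 = 875/456
8 + 1/(875/456) = 8 + 456/875 = 7456/875
-8 + 1/(7456/875) = -8 + 875/7456 = -58773/7456

-58773/7456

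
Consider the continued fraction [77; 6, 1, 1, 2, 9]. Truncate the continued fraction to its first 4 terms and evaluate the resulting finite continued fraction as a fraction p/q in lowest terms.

1003/13

Compute successive convergents:
a_0 = 77: 77/1
a_1 = 6: 463/6
a_2 = 1: 540/7
a_3 = 1: 1003/13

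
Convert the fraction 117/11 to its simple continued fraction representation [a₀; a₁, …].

[10; 1, 1, 1, 3]

117 = 10·11 + 7, so a_0 = 10
11 = 1·7 + 4, so a_1 = 1
7 = 1·4 + 3, so a_2 = 1
4 = 1·3 + 1, so a_3 = 1
3 = 3·1 + 0, so a_4 = 3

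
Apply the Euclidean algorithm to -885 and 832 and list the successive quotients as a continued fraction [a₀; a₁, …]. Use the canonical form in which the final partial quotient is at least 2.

[-2; 1, 14, 1, 2, 3, 5]

Repeatedly divide and take the remainder:
⌊-885/832⌋ = -2, remainder 779
⌊832/779⌋ = 1, remainder 53
⌊779/53⌋ = 14, remainder 37
⌊53/37⌋ = 1, remainder 16
⌊37/16⌋ = 2, remainder 5
⌊16/5⌋ = 3, remainder 1
⌊5/1⌋ = 5, remainder 0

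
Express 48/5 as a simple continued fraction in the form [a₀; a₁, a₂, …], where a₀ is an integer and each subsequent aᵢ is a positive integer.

48 ÷ 5 → quotient 9, remainder 3
5 ÷ 3 → quotient 1, remainder 2
3 ÷ 2 → quotient 1, remainder 1
2 ÷ 1 → quotient 2, remainder 0

[9; 1, 1, 2]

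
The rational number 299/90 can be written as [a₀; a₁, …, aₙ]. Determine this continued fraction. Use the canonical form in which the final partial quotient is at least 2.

[3; 3, 9, 1, 2]

⌊299/90⌋ = 3, remainder 29
⌊90/29⌋ = 3, remainder 3
⌊29/3⌋ = 9, remainder 2
⌊3/2⌋ = 1, remainder 1
⌊2/1⌋ = 2, remainder 0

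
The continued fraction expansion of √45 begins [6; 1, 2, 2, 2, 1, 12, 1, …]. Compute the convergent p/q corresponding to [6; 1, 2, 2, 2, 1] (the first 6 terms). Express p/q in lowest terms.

161/24

Build up convergents one term at a time:
a_0 = 6: 6/1
a_1 = 1: 7/1
a_2 = 2: 20/3
a_3 = 2: 47/7
a_4 = 2: 114/17
a_5 = 1: 161/24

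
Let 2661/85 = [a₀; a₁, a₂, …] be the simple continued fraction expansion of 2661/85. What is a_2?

3

Repeatedly divide and take the remainder:
⌊2661/85⌋ = 31, remainder 26
⌊85/26⌋ = 3, remainder 7
⌊26/7⌋ = 3, remainder 5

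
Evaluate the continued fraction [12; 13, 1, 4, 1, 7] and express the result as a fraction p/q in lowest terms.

Start with 7.
1 + 1/(7/1) = 1 + 1/7 = 8/7
4 + 1/(8/7) = 4 + 7/8 = 39/8
1 + 1/(39/8) = 1 + 8/39 = 47/39
13 + 1/(47/39) = 13 + 39/47 = 650/47
12 + 1/(650/47) = 12 + 47/650 = 7847/650

7847/650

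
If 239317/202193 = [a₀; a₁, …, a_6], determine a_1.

5

239317 ÷ 202193 → quotient 1, remainder 37124
202193 ÷ 37124 → quotient 5, remainder 16573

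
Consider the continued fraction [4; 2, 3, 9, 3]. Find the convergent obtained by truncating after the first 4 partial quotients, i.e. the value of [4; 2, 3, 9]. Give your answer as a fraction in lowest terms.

288/65

Use the convergent recurrence hₖ = aₖ·hₖ₋₁ + hₖ₋₂ (and likewise for the denominators kₖ):
a_0 = 4: 4/1
a_1 = 2: 9/2
a_2 = 3: 31/7
a_3 = 9: 288/65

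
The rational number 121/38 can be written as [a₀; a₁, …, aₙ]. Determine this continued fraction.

[3; 5, 2, 3]

121 = 3·38 + 7, so a_0 = 3
38 = 5·7 + 3, so a_1 = 5
7 = 2·3 + 1, so a_2 = 2
3 = 3·1 + 0, so a_3 = 3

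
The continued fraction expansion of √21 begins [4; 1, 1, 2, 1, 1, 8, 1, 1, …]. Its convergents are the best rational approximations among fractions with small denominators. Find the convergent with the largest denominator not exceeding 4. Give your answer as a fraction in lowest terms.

9/2

a_0 = 4: 4/1  (≤ bound)
a_1 = 1: 5/1  (≤ bound)
a_2 = 1: 9/2  (≤ bound)
a_3 = 2: 23/5  (> 4, stop)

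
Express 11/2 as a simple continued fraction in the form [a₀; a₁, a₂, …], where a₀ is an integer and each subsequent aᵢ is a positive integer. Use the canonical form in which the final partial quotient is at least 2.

[5; 2]

Run the Euclidean algorithm, recording each quotient:
⌊11/2⌋ = 5, remainder 1
⌊2/1⌋ = 2, remainder 0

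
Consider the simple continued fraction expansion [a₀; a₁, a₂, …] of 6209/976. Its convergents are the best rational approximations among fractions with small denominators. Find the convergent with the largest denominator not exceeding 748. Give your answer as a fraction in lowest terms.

a_0 = 6: 6/1  (≤ bound)
a_1 = 2: 13/2  (≤ bound)
a_2 = 1: 19/3  (≤ bound)
a_3 = 3: 70/11  (≤ bound)
a_4 = 3: 229/36  (≤ bound)
a_5 = 1: 299/47  (≤ bound)
a_6 = 20: 6209/976  (> 748, stop)

299/47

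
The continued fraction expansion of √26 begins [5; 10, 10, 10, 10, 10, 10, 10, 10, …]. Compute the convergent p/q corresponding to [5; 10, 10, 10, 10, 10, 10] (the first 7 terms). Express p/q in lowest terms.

5357035/1050601

Use the convergent recurrence hₖ = aₖ·hₖ₋₁ + hₖ₋₂ (and likewise for the denominators kₖ):
a_0 = 5: 5/1
a_1 = 10: 51/10
a_2 = 10: 515/101
a_3 = 10: 5201/1020
a_4 = 10: 52525/10301
a_5 = 10: 530451/104030
a_6 = 10: 5357035/1050601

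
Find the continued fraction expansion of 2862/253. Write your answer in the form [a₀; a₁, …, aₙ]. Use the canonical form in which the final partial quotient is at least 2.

Repeatedly divide and take the remainder:
⌊2862/253⌋ = 11, remainder 79
⌊253/79⌋ = 3, remainder 16
⌊79/16⌋ = 4, remainder 15
⌊16/15⌋ = 1, remainder 1
⌊15/1⌋ = 15, remainder 0

[11; 3, 4, 1, 15]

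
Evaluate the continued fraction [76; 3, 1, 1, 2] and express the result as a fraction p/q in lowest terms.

a_0 = 76: 76/1
a_1 = 3: 229/3
a_2 = 1: 305/4
a_3 = 1: 534/7
a_4 = 2: 1373/18

1373/18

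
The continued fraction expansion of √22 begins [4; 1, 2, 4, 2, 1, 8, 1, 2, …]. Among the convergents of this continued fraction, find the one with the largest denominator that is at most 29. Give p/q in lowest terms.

136/29

a_0 = 4: 4/1  (≤ bound)
a_1 = 1: 5/1  (≤ bound)
a_2 = 2: 14/3  (≤ bound)
a_3 = 4: 61/13  (≤ bound)
a_4 = 2: 136/29  (≤ bound)
a_5 = 1: 197/42  (> 29, stop)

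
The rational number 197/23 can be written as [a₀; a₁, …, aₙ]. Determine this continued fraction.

Run the Euclidean algorithm, recording each quotient:
⌊197/23⌋ = 8, remainder 13
⌊23/13⌋ = 1, remainder 10
⌊13/10⌋ = 1, remainder 3
⌊10/3⌋ = 3, remainder 1
⌊3/1⌋ = 3, remainder 0

[8; 1, 1, 3, 3]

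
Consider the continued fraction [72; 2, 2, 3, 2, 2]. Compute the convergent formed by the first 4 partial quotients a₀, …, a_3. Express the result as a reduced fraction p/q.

Build up convergents one term at a time:
a_0 = 72: 72/1
a_1 = 2: 145/2
a_2 = 2: 362/5
a_3 = 3: 1231/17

1231/17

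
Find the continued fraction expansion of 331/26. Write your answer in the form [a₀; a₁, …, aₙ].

[12; 1, 2, 1, 2, 2]

Apply division with remainder until the remainder is 0:
331 = 12·26 + 19, so a_0 = 12
26 = 1·19 + 7, so a_1 = 1
19 = 2·7 + 5, so a_2 = 2
7 = 1·5 + 2, so a_3 = 1
5 = 2·2 + 1, so a_4 = 2
2 = 2·1 + 0, so a_5 = 2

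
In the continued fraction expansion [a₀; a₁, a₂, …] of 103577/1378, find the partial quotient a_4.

3

Repeatedly divide and take the remainder:
⌊103577/1378⌋ = 75, remainder 227
⌊1378/227⌋ = 6, remainder 16
⌊227/16⌋ = 14, remainder 3
⌊16/3⌋ = 5, remainder 1
⌊3/1⌋ = 3, remainder 0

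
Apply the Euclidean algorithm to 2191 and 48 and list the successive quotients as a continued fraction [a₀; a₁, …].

[45; 1, 1, 1, 4, 1, 2]

2191 = 45·48 + 31, so a_0 = 45
48 = 1·31 + 17, so a_1 = 1
31 = 1·17 + 14, so a_2 = 1
17 = 1·14 + 3, so a_3 = 1
14 = 4·3 + 2, so a_4 = 4
3 = 1·2 + 1, so a_5 = 1
2 = 2·1 + 0, so a_6 = 2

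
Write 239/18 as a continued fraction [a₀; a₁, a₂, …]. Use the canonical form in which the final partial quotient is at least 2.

239 ÷ 18 → quotient 13, remainder 5
18 ÷ 5 → quotient 3, remainder 3
5 ÷ 3 → quotient 1, remainder 2
3 ÷ 2 → quotient 1, remainder 1
2 ÷ 1 → quotient 2, remainder 0

[13; 3, 1, 1, 2]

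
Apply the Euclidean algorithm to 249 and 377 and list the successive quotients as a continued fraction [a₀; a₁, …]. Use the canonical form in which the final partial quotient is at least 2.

Run the Euclidean algorithm, recording each quotient:
249 ÷ 377 → quotient 0, remainder 249
377 ÷ 249 → quotient 1, remainder 128
249 ÷ 128 → quotient 1, remainder 121
128 ÷ 121 → quotient 1, remainder 7
121 ÷ 7 → quotient 17, remainder 2
7 ÷ 2 → quotient 3, remainder 1
2 ÷ 1 → quotient 2, remainder 0

[0; 1, 1, 1, 17, 3, 2]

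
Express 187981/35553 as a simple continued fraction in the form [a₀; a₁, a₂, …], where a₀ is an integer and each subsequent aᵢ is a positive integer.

Run the Euclidean algorithm, recording each quotient:
⌊187981/35553⌋ = 5, remainder 10216
⌊35553/10216⌋ = 3, remainder 4905
⌊10216/4905⌋ = 2, remainder 406
⌊4905/406⌋ = 12, remainder 33
⌊406/33⌋ = 12, remainder 10
⌊33/10⌋ = 3, remainder 3
⌊10/3⌋ = 3, remainder 1
⌊3/1⌋ = 3, remainder 0

[5; 3, 2, 12, 12, 3, 3, 3]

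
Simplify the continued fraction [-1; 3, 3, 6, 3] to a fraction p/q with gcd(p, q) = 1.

-139/199

Use the convergent recurrence hₖ = aₖ·hₖ₋₁ + hₖ₋₂ (and likewise for the denominators kₖ):
a_0 = -1: -1/1
a_1 = 3: -2/3
a_2 = 3: -7/10
a_3 = 6: -44/63
a_4 = 3: -139/199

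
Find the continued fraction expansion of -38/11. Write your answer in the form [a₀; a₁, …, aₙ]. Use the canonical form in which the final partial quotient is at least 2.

[-4; 1, 1, 5]

⌊-38/11⌋ = -4, remainder 6
⌊11/6⌋ = 1, remainder 5
⌊6/5⌋ = 1, remainder 1
⌊5/1⌋ = 5, remainder 0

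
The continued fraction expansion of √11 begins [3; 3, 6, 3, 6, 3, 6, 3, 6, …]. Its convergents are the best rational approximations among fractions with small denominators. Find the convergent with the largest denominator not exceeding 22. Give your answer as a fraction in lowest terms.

a_0 = 3: 3/1  (≤ bound)
a_1 = 3: 10/3  (≤ bound)
a_2 = 6: 63/19  (≤ bound)
a_3 = 3: 199/60  (> 22, stop)

63/19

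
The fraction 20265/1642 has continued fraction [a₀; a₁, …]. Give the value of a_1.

⌊20265/1642⌋ = 12, remainder 561
⌊1642/561⌋ = 2, remainder 520

2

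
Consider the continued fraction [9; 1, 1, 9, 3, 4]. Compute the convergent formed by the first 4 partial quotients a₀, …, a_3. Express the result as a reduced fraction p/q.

a_0 = 9: 9/1
a_1 = 1: 10/1
a_2 = 1: 19/2
a_3 = 9: 181/19

181/19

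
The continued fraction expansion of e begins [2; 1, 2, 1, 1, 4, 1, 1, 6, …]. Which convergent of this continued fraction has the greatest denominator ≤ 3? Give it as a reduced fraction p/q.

8/3

List convergents until the denominator exceeds the bound:
a_0 = 2: 2/1  (≤ bound)
a_1 = 1: 3/1  (≤ bound)
a_2 = 2: 8/3  (≤ bound)
a_3 = 1: 11/4  (> 3, stop)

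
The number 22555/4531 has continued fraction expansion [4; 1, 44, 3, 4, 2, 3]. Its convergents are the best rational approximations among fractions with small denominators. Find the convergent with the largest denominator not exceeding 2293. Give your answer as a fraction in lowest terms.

a_0 = 4: 4/1  (≤ bound)
a_1 = 1: 5/1  (≤ bound)
a_2 = 44: 224/45  (≤ bound)
a_3 = 3: 677/136  (≤ bound)
a_4 = 4: 2932/589  (≤ bound)
a_5 = 2: 6541/1314  (≤ bound)
a_6 = 3: 22555/4531  (> 2293, stop)

6541/1314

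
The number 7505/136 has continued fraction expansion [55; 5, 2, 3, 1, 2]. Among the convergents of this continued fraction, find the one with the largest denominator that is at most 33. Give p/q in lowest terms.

a_0 = 55: 55/1  (≤ bound)
a_1 = 5: 276/5  (≤ bound)
a_2 = 2: 607/11  (≤ bound)
a_3 = 3: 2097/38  (> 33, stop)

607/11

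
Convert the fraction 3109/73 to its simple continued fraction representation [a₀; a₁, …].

[42; 1, 1, 2, 3, 4]

Run the Euclidean algorithm, recording each quotient:
3109 = 42·73 + 43, so a_0 = 42
73 = 1·43 + 30, so a_1 = 1
43 = 1·30 + 13, so a_2 = 1
30 = 2·13 + 4, so a_3 = 2
13 = 3·4 + 1, so a_4 = 3
4 = 4·1 + 0, so a_5 = 4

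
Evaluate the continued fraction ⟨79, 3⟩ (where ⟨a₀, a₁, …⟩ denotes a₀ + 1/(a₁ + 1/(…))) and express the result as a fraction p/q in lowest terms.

238/3

Start with 3.
79 + 1/(3/1) = 79 + 1/3 = 238/3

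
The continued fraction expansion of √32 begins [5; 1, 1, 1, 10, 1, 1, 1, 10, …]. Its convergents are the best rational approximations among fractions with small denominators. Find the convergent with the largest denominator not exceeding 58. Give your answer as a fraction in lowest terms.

a_0 = 5: 5/1  (≤ bound)
a_1 = 1: 6/1  (≤ bound)
a_2 = 1: 11/2  (≤ bound)
a_3 = 1: 17/3  (≤ bound)
a_4 = 10: 181/32  (≤ bound)
a_5 = 1: 198/35  (≤ bound)
a_6 = 1: 379/67  (> 58, stop)

198/35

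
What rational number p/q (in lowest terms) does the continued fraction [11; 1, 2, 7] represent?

257/22

Start with 7.
2 + 1/(7/1) = 2 + 1/7 = 15/7
1 + 1/(15/7) = 1 + 7/15 = 22/15
11 + 1/(22/15) = 11 + 15/22 = 257/22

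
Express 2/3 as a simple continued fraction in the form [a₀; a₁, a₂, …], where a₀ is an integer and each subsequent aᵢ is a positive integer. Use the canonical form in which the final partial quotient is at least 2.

Repeatedly divide and take the remainder:
2 ÷ 3 → quotient 0, remainder 2
3 ÷ 2 → quotient 1, remainder 1
2 ÷ 1 → quotient 2, remainder 0

[0; 1, 2]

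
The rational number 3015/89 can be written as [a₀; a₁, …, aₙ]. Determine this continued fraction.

[33; 1, 7, 11]

Run the Euclidean algorithm, recording each quotient:
⌊3015/89⌋ = 33, remainder 78
⌊89/78⌋ = 1, remainder 11
⌊78/11⌋ = 7, remainder 1
⌊11/1⌋ = 11, remainder 0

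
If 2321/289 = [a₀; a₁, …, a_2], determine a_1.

⌊2321/289⌋ = 8, remainder 9
⌊289/9⌋ = 32, remainder 1

32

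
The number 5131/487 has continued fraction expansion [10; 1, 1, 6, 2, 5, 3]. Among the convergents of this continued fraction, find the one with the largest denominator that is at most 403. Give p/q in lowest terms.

a_0 = 10: 10/1  (≤ bound)
a_1 = 1: 11/1  (≤ bound)
a_2 = 1: 21/2  (≤ bound)
a_3 = 6: 137/13  (≤ bound)
a_4 = 2: 295/28  (≤ bound)
a_5 = 5: 1612/153  (≤ bound)
a_6 = 3: 5131/487  (> 403, stop)

1612/153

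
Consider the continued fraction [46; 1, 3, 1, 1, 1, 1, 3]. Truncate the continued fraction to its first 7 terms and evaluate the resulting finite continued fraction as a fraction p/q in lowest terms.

1076/23

Start with 1.
1 + 1/(1/1) = 1 + 1/1 = 2/1
1 + 1/(2/1) = 1 + 1/2 = 3/2
1 + 1/(3/2) = 1 + 2/3 = 5/3
3 + 1/(5/3) = 3 + 3/5 = 18/5
1 + 1/(18/5) = 1 + 5/18 = 23/18
46 + 1/(23/18) = 46 + 18/23 = 1076/23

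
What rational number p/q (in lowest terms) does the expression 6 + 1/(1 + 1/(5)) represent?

a_0 = 6: 6/1
a_1 = 1: 7/1
a_2 = 5: 41/6

41/6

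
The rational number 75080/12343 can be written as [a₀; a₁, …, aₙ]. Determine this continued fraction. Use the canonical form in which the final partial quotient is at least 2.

[6; 12, 12, 1, 14, 1, 4]

75080 = 6·12343 + 1022, so a_0 = 6
12343 = 12·1022 + 79, so a_1 = 12
1022 = 12·79 + 74, so a_2 = 12
79 = 1·74 + 5, so a_3 = 1
74 = 14·5 + 4, so a_4 = 14
5 = 1·4 + 1, so a_5 = 1
4 = 4·1 + 0, so a_6 = 4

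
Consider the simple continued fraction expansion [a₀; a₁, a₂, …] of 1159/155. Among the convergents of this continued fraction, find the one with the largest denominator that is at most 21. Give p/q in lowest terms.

157/21

a_0 = 7: 7/1  (≤ bound)
a_1 = 2: 15/2  (≤ bound)
a_2 = 10: 157/21  (≤ bound)
a_3 = 1: 172/23  (> 21, stop)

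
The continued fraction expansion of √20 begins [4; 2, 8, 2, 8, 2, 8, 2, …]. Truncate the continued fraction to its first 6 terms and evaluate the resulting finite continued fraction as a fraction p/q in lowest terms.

2889/646

Build up convergents one term at a time:
a_0 = 4: 4/1
a_1 = 2: 9/2
a_2 = 8: 76/17
a_3 = 2: 161/36
a_4 = 8: 1364/305
a_5 = 2: 2889/646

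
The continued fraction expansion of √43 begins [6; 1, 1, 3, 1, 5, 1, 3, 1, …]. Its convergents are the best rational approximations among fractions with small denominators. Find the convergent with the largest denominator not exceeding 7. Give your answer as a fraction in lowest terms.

a_0 = 6: 6/1  (≤ bound)
a_1 = 1: 7/1  (≤ bound)
a_2 = 1: 13/2  (≤ bound)
a_3 = 3: 46/7  (≤ bound)
a_4 = 1: 59/9  (> 7, stop)

46/7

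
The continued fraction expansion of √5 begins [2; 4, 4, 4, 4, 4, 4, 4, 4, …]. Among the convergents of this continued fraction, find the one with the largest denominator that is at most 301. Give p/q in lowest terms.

List convergents until the denominator exceeds the bound:
a_0 = 2: 2/1  (≤ bound)
a_1 = 4: 9/4  (≤ bound)
a_2 = 4: 38/17  (≤ bound)
a_3 = 4: 161/72  (≤ bound)
a_4 = 4: 682/305  (> 301, stop)

161/72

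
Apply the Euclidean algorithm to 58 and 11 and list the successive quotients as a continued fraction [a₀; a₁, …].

58 = 5·11 + 3, so a_0 = 5
11 = 3·3 + 2, so a_1 = 3
3 = 1·2 + 1, so a_2 = 1
2 = 2·1 + 0, so a_3 = 2

[5; 3, 1, 2]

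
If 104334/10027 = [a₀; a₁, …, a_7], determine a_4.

7

Apply division with remainder until the remainder is 0:
104334 = 10·10027 + 4064, so a_0 = 10
10027 = 2·4064 + 1899, so a_1 = 2
4064 = 2·1899 + 266, so a_2 = 2
1899 = 7·266 + 37, so a_3 = 7
266 = 7·37 + 7, so a_4 = 7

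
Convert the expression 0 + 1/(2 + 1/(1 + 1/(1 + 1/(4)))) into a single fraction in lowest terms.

a_0 = 0: 0/1
a_1 = 2: 1/2
a_2 = 1: 1/3
a_3 = 1: 2/5
a_4 = 4: 9/23

9/23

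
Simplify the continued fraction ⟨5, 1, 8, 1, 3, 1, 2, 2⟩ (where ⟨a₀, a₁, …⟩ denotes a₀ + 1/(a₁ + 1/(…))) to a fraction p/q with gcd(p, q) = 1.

Build up convergents one term at a time:
a_0 = 5: 5/1
a_1 = 1: 6/1
a_2 = 8: 53/9
a_3 = 1: 59/10
a_4 = 3: 230/39
a_5 = 1: 289/49
a_6 = 2: 808/137
a_7 = 2: 1905/323

1905/323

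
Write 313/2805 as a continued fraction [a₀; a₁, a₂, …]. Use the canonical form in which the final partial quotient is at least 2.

313 ÷ 2805 → quotient 0, remainder 313
2805 ÷ 313 → quotient 8, remainder 301
313 ÷ 301 → quotient 1, remainder 12
301 ÷ 12 → quotient 25, remainder 1
12 ÷ 1 → quotient 12, remainder 0

[0; 8, 1, 25, 12]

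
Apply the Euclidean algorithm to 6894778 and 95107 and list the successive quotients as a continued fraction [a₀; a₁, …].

Repeatedly divide and take the remainder:
⌊6894778/95107⌋ = 72, remainder 47074
⌊95107/47074⌋ = 2, remainder 959
⌊47074/959⌋ = 49, remainder 83
⌊959/83⌋ = 11, remainder 46
⌊83/46⌋ = 1, remainder 37
⌊46/37⌋ = 1, remainder 9
⌊37/9⌋ = 4, remainder 1
⌊9/1⌋ = 9, remainder 0

[72; 2, 49, 11, 1, 1, 4, 9]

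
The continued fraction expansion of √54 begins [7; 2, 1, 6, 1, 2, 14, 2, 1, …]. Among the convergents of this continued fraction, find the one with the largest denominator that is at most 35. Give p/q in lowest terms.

a_0 = 7: 7/1  (≤ bound)
a_1 = 2: 15/2  (≤ bound)
a_2 = 1: 22/3  (≤ bound)
a_3 = 6: 147/20  (≤ bound)
a_4 = 1: 169/23  (≤ bound)
a_5 = 2: 485/66  (> 35, stop)

169/23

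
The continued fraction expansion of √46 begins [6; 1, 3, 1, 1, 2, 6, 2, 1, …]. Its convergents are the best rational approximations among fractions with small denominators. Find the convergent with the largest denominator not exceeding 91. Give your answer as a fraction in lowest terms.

156/23

List convergents until the denominator exceeds the bound:
a_0 = 6: 6/1  (≤ bound)
a_1 = 1: 7/1  (≤ bound)
a_2 = 3: 27/4  (≤ bound)
a_3 = 1: 34/5  (≤ bound)
a_4 = 1: 61/9  (≤ bound)
a_5 = 2: 156/23  (≤ bound)
a_6 = 6: 997/147  (> 91, stop)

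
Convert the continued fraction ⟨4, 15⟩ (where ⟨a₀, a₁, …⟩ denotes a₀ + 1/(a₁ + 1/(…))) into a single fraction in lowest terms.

Build up convergents one term at a time:
a_0 = 4: 4/1
a_1 = 15: 61/15

61/15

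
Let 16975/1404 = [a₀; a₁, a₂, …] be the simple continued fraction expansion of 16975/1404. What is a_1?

16975 ÷ 1404 → quotient 12, remainder 127
1404 ÷ 127 → quotient 11, remainder 7

11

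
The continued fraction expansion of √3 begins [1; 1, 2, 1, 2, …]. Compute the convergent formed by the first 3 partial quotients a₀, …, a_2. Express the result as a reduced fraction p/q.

5/3

a_0 = 1: 1/1
a_1 = 1: 2/1
a_2 = 2: 5/3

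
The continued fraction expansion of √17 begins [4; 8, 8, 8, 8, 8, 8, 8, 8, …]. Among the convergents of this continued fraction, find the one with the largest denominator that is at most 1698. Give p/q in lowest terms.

List convergents until the denominator exceeds the bound:
a_0 = 4: 4/1  (≤ bound)
a_1 = 8: 33/8  (≤ bound)
a_2 = 8: 268/65  (≤ bound)
a_3 = 8: 2177/528  (≤ bound)
a_4 = 8: 17684/4289  (> 1698, stop)

2177/528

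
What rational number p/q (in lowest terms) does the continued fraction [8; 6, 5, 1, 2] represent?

857/105

Start with 2.
1 + 1/(2/1) = 1 + 1/2 = 3/2
5 + 1/(3/2) = 5 + 2/3 = 17/3
6 + 1/(17/3) = 6 + 3/17 = 105/17
8 + 1/(105/17) = 8 + 17/105 = 857/105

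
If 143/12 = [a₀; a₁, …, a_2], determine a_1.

143 = 11·12 + 11, so a_0 = 11
12 = 1·11 + 1, so a_1 = 1

1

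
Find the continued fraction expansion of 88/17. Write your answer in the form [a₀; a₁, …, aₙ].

[5; 5, 1, 2]

⌊88/17⌋ = 5, remainder 3
⌊17/3⌋ = 5, remainder 2
⌊3/2⌋ = 1, remainder 1
⌊2/1⌋ = 2, remainder 0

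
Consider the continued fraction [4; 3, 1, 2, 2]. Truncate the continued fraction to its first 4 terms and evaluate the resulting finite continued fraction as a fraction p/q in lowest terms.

Work from the innermost term outward:
Start with 2.
1 + 1/(2/1) = 1 + 1/2 = 3/2
3 + 1/(3/2) = 3 + 2/3 = 11/3
4 + 1/(11/3) = 4 + 3/11 = 47/11

47/11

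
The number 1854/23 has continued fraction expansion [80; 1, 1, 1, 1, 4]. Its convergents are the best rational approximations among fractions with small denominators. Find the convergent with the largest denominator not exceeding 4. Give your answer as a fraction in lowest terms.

242/3

List convergents until the denominator exceeds the bound:
a_0 = 80: 80/1  (≤ bound)
a_1 = 1: 81/1  (≤ bound)
a_2 = 1: 161/2  (≤ bound)
a_3 = 1: 242/3  (≤ bound)
a_4 = 1: 403/5  (> 4, stop)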